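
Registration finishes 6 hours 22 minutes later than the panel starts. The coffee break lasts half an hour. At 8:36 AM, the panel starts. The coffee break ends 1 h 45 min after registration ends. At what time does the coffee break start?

4:13 PM

Registration ends at 8:36 AM + 382 min = 2:58 PM.
The coffee break ends at 2:58 PM + 105 min = 4:43 PM.
The coffee break starts at 4:43 PM − 30 min = 4:13 PM.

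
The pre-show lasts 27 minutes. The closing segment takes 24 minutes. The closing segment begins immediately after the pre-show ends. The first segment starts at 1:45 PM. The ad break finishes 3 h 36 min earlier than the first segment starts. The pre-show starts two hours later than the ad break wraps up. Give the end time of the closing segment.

The ad break ends at 1:45 PM − 216 min = 10:09 AM.
The pre-show starts at 10:09 AM + 120 min = 12:09 PM.
The pre-show ends at 12:09 PM + 27 min = 12:36 PM.
So the closing segment starts at 12:36 PM.
The closing segment ends at 12:36 PM + 24 min = 1:00 PM.

1:00 PM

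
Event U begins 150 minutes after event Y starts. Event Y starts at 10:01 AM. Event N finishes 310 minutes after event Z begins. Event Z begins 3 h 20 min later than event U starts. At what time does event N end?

Event U starts at 10:01 AM + 150 min = 12:31 PM.
Event Z starts at 12:31 PM + 200 min = 3:51 PM.
Event N ends at 3:51 PM + 310 min = 9:01 PM.

9:01 PM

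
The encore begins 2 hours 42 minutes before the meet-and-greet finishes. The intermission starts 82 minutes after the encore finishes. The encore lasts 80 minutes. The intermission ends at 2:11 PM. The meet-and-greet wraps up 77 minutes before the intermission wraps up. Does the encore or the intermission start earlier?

the encore

The meet-and-greet ends at 2:11 PM − 77 min = 12:54 PM.
The encore starts at 12:54 PM − 162 min = 10:12 AM.
The encore ends at 10:12 AM + 80 min = 11:32 AM.
The intermission starts at 11:32 AM + 82 min = 12:54 PM.
The encore starts at 10:12 AM and the intermission starts at 12:54 PM, so the encore is first.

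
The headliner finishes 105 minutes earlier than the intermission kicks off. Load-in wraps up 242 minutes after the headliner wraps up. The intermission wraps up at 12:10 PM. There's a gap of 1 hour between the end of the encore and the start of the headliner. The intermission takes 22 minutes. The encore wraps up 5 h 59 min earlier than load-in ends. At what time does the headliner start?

9:06 AM

The intermission starts at 12:10 PM − 22 min = 11:48 AM.
The headliner ends at 11:48 AM − 105 min = 10:03 AM.
Load-in ends at 10:03 AM + 242 min = 2:05 PM.
The encore ends at 2:05 PM − 359 min = 8:06 AM.
The headliner starts at 8:06 AM + 60 min = 9:06 AM.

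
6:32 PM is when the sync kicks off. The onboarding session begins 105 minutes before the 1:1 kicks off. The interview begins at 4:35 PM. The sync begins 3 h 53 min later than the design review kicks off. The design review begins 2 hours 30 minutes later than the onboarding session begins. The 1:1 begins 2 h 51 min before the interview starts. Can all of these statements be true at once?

No

The 1:1 starts at 4:35 PM − 171 min = 1:44 PM.
The onboarding session starts at 1:44 PM − 105 min = 11:59 AM.
The design review starts at 11:59 AM + 150 min = 2:29 PM.
The sync starts at 2:29 PM + 233 min = 6:22 PM.
But the sync is also said to start at 6:32 PM — a 10-minute conflict.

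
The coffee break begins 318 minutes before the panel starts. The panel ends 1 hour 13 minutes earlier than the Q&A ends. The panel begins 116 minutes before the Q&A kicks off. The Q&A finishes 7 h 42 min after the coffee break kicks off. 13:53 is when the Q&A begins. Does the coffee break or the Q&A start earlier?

the coffee break

The panel starts at 13:53 − 116 min = 11:57.
The coffee break starts at 11:57 − 318 min = 06:39.
The coffee break starts at 06:39 and the Q&A starts at 13:53, so the coffee break is first.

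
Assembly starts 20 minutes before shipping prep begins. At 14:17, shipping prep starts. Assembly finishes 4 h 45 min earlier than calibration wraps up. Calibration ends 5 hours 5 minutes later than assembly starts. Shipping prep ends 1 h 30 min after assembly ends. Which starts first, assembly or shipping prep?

assembly

Assembly starts at 14:17 − 20 min = 13:57.
Assembly starts at 13:57 and shipping prep starts at 14:17, so assembly is first.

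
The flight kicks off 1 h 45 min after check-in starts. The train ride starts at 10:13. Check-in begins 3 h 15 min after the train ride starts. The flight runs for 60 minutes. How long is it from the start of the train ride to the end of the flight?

6 hours

Check-in starts at 10:13 + 195 min = 13:28.
The flight starts at 13:28 + 105 min = 15:13.
The flight ends at 15:13 + 60 min = 16:13.
From 10:13 to 16:13 is 6 hours.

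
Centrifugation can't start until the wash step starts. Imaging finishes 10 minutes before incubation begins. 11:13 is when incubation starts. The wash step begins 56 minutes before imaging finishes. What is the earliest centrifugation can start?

Imaging ends at 11:13 − 10 min = 11:03.
The wash step starts at 11:03 − 56 min = 10:07.
Centrifugation is bounded by the wash step, so the earliest it can start is 10:07.

10:07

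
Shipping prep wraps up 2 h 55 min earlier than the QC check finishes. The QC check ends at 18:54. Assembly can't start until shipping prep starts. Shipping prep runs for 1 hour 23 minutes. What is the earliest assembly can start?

Shipping prep ends at 18:54 − 175 min = 15:59.
Shipping prep starts at 15:59 − 83 min = 14:36.
Assembly is bounded by shipping prep, so the earliest it can start is 14:36.

14:36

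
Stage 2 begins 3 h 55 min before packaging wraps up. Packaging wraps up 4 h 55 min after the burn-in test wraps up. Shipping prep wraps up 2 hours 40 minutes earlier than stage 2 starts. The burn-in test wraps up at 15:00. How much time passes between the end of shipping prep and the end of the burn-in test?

Packaging ends at 15:00 + 295 min = 19:55.
Stage 2 starts at 19:55 − 235 min = 16:00.
Shipping prep ends at 16:00 − 160 min = 13:20.
From 13:20 to 15:00 is 1 hour 40 minutes.

1 hour 40 minutes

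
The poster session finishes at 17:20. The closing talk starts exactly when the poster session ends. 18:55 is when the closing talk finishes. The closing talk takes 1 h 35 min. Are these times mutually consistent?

Yes

The closing talk starts at 17:20.
The closing talk ends at 17:20 + 95 min = 18:55.
That matches the stated 18:55, so the schedule is consistent.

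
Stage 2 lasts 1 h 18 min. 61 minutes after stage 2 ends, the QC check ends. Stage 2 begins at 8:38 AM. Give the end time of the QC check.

10:57 AM

Stage 2 ends at 8:38 AM + 78 min = 9:56 AM.
The QC check ends at 9:56 AM + 61 min = 10:57 AM.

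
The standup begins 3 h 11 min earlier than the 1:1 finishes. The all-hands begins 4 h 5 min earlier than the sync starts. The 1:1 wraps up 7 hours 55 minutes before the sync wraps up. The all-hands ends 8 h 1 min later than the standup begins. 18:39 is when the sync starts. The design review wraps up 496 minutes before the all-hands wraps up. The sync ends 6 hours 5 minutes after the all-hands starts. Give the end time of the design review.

09:18

The all-hands starts at 18:39 − 245 min = 14:34.
The sync ends at 14:34 + 365 min = 20:39.
The 1:1 ends at 20:39 − 475 min = 12:44.
The standup starts at 12:44 − 191 min = 09:33.
The all-hands ends at 09:33 + 481 min = 17:34.
The design review ends at 17:34 − 496 min = 09:18.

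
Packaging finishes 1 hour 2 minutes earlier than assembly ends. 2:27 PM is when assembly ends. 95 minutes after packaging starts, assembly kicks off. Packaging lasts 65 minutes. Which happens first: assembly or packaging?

Packaging ends at 2:27 PM − 62 min = 1:25 PM.
Packaging starts at 1:25 PM − 65 min = 12:20 PM.
Assembly starts at 12:20 PM + 95 min = 1:55 PM.
Assembly starts at 1:55 PM and packaging starts at 12:20 PM, so packaging is first.

packaging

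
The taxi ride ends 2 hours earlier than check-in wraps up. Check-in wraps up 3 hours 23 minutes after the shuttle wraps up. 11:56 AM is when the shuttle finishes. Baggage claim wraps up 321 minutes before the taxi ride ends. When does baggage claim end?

7:58 AM

Check-in ends at 11:56 AM + 203 min = 3:19 PM.
The taxi ride ends at 3:19 PM − 120 min = 1:19 PM.
Baggage claim ends at 1:19 PM − 321 min = 7:58 AM.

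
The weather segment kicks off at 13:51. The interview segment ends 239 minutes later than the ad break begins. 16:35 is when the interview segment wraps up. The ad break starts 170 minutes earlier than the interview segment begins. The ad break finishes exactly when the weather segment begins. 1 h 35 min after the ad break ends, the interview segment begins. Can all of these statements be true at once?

Yes

The ad break ends at 13:51.
The interview segment starts at 13:51 + 95 min = 15:26.
The ad break starts at 15:26 − 170 min = 12:36.
The interview segment ends at 12:36 + 239 min = 16:35.
That matches the stated 16:35, so the schedule is consistent.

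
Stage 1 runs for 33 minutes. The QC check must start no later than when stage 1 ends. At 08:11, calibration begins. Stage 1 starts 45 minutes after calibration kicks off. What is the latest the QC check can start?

09:29

Stage 1 starts at 08:11 + 45 min = 08:56.
Stage 1 ends at 08:56 + 33 min = 09:29.
The QC check is bounded by stage 1, so the latest it can start is 09:29.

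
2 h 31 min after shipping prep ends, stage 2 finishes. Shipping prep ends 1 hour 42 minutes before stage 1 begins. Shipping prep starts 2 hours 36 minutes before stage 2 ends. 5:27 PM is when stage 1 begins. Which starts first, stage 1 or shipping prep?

shipping prep

Shipping prep ends at 5:27 PM − 102 min = 3:45 PM.
Stage 2 ends at 3:45 PM + 151 min = 6:16 PM.
Shipping prep starts at 6:16 PM − 156 min = 3:40 PM.
Stage 1 starts at 5:27 PM and shipping prep starts at 3:40 PM, so shipping prep is first.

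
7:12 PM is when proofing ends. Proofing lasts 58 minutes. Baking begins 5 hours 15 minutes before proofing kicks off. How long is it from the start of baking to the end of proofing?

6 hours 13 minutes

Proofing starts at 7:12 PM − 58 min = 6:14 PM.
Baking starts at 6:14 PM − 315 min = 12:59 PM.
From 12:59 PM to 7:12 PM is 6 hours 13 minutes.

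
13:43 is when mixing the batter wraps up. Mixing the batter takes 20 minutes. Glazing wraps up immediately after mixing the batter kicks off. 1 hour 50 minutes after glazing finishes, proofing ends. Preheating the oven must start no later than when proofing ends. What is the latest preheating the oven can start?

15:13

Mixing the batter starts at 13:43 − 20 min = 13:23.
So glazing ends at 13:23.
Proofing ends at 13:23 + 110 min = 15:13.
Preheating the oven is bounded by proofing, so the latest it can start is 15:13.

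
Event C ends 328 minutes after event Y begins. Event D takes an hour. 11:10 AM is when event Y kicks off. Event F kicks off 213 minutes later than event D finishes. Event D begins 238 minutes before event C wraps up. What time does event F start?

5:13 PM

Event C ends at 11:10 AM + 328 min = 4:38 PM.
Event D starts at 4:38 PM − 238 min = 12:40 PM.
Event D ends at 12:40 PM + 60 min = 1:40 PM.
Event F starts at 1:40 PM + 213 min = 5:13 PM.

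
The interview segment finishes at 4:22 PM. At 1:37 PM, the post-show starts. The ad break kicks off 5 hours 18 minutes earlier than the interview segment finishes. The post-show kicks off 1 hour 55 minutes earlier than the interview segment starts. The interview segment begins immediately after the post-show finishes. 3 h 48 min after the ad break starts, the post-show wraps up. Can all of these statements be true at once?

The ad break starts at 4:22 PM − 318 min = 11:04 AM.
The post-show ends at 11:04 AM + 228 min = 2:52 PM.
So the interview segment starts at 2:52 PM.
The post-show starts at 2:52 PM − 115 min = 12:57 PM.
But the post-show is also said to start at 1:37 PM — a 40-minute conflict.

No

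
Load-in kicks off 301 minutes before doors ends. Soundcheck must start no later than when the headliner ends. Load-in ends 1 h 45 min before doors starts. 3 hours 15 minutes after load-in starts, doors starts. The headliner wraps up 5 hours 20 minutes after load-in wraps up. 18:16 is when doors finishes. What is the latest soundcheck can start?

Load-in starts at 18:16 − 301 min = 13:15.
Doors starts at 13:15 + 195 min = 16:30.
Load-in ends at 16:30 − 105 min = 14:45.
The headliner ends at 14:45 + 320 min = 20:05.
Soundcheck is bounded by the headliner, so the latest it can start is 20:05.

20:05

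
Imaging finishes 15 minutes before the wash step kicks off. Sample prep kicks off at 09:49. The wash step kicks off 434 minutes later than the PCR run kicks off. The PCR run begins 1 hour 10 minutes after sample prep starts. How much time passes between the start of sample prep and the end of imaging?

The PCR run starts at 09:49 + 70 min = 10:59.
The wash step starts at 10:59 + 434 min = 18:13.
Imaging ends at 18:13 − 15 min = 17:58.
From 09:49 to 17:58 is 489 minutes.

489 minutes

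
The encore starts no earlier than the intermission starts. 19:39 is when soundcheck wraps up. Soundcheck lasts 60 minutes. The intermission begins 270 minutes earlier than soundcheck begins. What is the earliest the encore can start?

14:09

Soundcheck starts at 19:39 − 60 min = 18:39.
The intermission starts at 18:39 − 270 min = 14:09.
The encore is bounded by the intermission, so the earliest it can start is 14:09.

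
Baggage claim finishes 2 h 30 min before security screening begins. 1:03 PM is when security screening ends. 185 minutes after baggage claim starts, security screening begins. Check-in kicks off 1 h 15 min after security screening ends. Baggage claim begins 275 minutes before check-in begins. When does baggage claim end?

10:18 AM

Check-in starts at 1:03 PM + 75 min = 2:18 PM.
Baggage claim starts at 2:18 PM − 275 min = 9:43 AM.
Security screening starts at 9:43 AM + 185 min = 12:48 PM.
Baggage claim ends at 12:48 PM − 150 min = 10:18 AM.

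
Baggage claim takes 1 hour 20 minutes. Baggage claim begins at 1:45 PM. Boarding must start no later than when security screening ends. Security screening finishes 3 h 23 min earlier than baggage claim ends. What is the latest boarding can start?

11:42 AM

Baggage claim ends at 1:45 PM + 80 min = 3:05 PM.
Security screening ends at 3:05 PM − 203 min = 11:42 AM.
Boarding is bounded by security screening, so the latest it can start is 11:42 AM.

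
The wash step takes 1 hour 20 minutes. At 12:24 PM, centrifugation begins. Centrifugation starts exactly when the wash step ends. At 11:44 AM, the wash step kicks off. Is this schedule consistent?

The wash step ends at 11:44 AM + 80 min = 1:04 PM.
So centrifugation starts at 1:04 PM.
But centrifugation is also said to start at 12:24 PM — a 40-minute conflict.

No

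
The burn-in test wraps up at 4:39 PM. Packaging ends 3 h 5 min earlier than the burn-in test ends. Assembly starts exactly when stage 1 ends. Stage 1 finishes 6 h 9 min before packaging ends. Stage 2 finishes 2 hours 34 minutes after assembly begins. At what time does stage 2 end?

Packaging ends at 4:39 PM − 185 min = 1:34 PM.
Stage 1 ends at 1:34 PM − 369 min = 7:25 AM.
So assembly starts at 7:25 AM.
Stage 2 ends at 7:25 AM + 154 min = 9:59 AM.

9:59 AM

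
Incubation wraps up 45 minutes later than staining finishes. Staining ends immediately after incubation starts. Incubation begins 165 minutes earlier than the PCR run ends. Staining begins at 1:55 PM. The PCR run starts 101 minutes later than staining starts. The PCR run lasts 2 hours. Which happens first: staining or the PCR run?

The PCR run starts at 1:55 PM + 101 min = 3:36 PM.
Staining starts at 1:55 PM and the PCR run starts at 3:36 PM, so staining is first.

staining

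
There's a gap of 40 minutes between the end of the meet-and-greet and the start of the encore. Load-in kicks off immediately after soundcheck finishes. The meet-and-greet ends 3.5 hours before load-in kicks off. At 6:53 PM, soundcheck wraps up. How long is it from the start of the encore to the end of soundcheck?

Load-in starts at 6:53 PM.
The meet-and-greet ends at 6:53 PM − 210 min = 3:23 PM.
The encore starts at 3:23 PM + 40 min = 4:03 PM.
From 4:03 PM to 6:53 PM is 170 minutes.

170 minutes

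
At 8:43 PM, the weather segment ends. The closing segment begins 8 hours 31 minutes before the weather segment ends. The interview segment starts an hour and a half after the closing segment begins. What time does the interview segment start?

The closing segment starts at 8:43 PM − 511 min = 12:12 PM.
The interview segment starts at 12:12 PM + 90 min = 1:42 PM.

1:42 PM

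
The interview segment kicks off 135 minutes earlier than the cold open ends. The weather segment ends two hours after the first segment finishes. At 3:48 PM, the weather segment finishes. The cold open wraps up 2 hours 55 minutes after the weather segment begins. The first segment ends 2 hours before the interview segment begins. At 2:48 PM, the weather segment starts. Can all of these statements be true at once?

The cold open ends at 2:48 PM + 175 min = 5:43 PM.
The interview segment starts at 5:43 PM − 135 min = 3:28 PM.
The first segment ends at 3:28 PM − 120 min = 1:28 PM.
The weather segment ends at 1:28 PM + 120 min = 3:28 PM.
But the weather segment is also said to end at 3:48 PM — a 20-minute conflict.

No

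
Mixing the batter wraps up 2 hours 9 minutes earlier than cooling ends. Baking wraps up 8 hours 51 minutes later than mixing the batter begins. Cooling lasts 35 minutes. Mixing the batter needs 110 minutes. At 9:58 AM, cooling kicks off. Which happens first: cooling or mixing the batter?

mixing the batter

Cooling ends at 9:58 AM + 35 min = 10:33 AM.
Mixing the batter ends at 10:33 AM − 129 min = 8:24 AM.
Mixing the batter starts at 8:24 AM − 110 min = 6:34 AM.
Cooling starts at 9:58 AM and mixing the batter starts at 6:34 AM, so mixing the batter is first.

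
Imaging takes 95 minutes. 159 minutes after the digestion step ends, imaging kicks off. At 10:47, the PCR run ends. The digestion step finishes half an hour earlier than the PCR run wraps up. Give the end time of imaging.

14:31

The digestion step ends at 10:47 − 30 min = 10:17.
Imaging starts at 10:17 + 159 min = 12:56.
Imaging ends at 12:56 + 95 min = 14:31.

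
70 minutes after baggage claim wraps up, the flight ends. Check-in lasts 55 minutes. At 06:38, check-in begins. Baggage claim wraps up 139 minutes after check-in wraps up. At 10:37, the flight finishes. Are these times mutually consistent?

Check-in ends at 06:38 + 55 min = 07:33.
Baggage claim ends at 07:33 + 139 min = 09:52.
The flight ends at 09:52 + 70 min = 11:02.
But the flight is also said to end at 10:37 — a 25-minute conflict.

No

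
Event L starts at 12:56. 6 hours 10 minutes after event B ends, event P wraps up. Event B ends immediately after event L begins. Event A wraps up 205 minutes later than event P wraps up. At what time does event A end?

22:31

Event B ends at 12:56.
Event P ends at 12:56 + 370 min = 19:06.
Event A ends at 19:06 + 205 min = 22:31.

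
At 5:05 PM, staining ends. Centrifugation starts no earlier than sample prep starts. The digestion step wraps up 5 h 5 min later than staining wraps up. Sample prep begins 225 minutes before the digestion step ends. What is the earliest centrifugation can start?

The digestion step ends at 5:05 PM + 305 min = 10:10 PM.
Sample prep starts at 10:10 PM − 225 min = 6:25 PM.
Centrifugation is bounded by sample prep, so the earliest it can start is 6:25 PM.

6:25 PM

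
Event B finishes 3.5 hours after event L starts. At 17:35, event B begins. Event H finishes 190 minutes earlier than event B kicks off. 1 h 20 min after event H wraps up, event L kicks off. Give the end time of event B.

19:15

Event H ends at 17:35 − 190 min = 14:25.
Event L starts at 14:25 + 80 min = 15:45.
Event B ends at 15:45 + 210 min = 19:15.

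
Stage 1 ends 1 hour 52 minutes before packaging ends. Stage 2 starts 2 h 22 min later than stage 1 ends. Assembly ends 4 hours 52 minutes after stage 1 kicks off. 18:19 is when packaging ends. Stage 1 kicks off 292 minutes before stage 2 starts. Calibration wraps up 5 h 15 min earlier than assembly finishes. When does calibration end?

Stage 1 ends at 18:19 − 112 min = 16:27.
Stage 2 starts at 16:27 + 142 min = 18:49.
Stage 1 starts at 18:49 − 292 min = 13:57.
Assembly ends at 13:57 + 292 min = 18:49.
Calibration ends at 18:49 − 315 min = 13:34.

13:34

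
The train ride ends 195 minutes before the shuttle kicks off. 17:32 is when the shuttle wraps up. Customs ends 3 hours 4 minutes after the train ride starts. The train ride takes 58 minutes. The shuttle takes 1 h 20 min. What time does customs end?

15:03

The shuttle starts at 17:32 − 80 min = 16:12.
The train ride ends at 16:12 − 195 min = 12:57.
The train ride starts at 12:57 − 58 min = 11:59.
Customs ends at 11:59 + 184 min = 15:03.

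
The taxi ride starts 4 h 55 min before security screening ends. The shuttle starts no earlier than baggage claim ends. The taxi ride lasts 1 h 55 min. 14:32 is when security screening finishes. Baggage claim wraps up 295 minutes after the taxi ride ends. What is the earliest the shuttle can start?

16:27

The taxi ride starts at 14:32 − 295 min = 09:37.
The taxi ride ends at 09:37 + 115 min = 11:32.
Baggage claim ends at 11:32 + 295 min = 16:27.
The shuttle is bounded by baggage claim, so the earliest it can start is 16:27.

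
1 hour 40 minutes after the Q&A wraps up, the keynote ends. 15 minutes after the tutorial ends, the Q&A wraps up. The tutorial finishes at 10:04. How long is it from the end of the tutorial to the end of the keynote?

The Q&A ends at 10:04 + 15 min = 10:19.
The keynote ends at 10:19 + 100 min = 11:59.
From 10:04 to 11:59 is 1 h 55 min.

1 h 55 min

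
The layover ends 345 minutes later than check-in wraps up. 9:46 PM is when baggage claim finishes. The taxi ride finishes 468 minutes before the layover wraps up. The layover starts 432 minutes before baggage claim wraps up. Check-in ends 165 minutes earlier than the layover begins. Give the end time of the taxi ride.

The layover starts at 9:46 PM − 432 min = 2:34 PM.
Check-in ends at 2:34 PM − 165 min = 11:49 AM.
The layover ends at 11:49 AM + 345 min = 5:34 PM.
The taxi ride ends at 5:34 PM − 468 min = 9:46 AM.

9:46 AM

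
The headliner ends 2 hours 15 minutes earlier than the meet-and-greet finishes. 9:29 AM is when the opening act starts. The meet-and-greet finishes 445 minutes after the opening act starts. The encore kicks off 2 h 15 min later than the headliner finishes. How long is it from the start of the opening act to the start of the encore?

7 h 25 min

The meet-and-greet ends at 9:29 AM + 445 min = 4:54 PM.
The headliner ends at 4:54 PM − 135 min = 2:39 PM.
The encore starts at 2:39 PM + 135 min = 4:54 PM.
From 9:29 AM to 4:54 PM is 7 h 25 min.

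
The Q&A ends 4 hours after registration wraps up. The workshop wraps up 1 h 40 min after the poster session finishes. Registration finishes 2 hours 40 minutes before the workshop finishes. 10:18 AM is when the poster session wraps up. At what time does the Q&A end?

The workshop ends at 10:18 AM + 100 min = 11:58 AM.
Registration ends at 11:58 AM − 160 min = 9:18 AM.
The Q&A ends at 9:18 AM + 240 min = 1:18 PM.

1:18 PM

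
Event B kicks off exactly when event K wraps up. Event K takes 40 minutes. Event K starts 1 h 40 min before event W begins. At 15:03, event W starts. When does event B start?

14:03

Event K starts at 15:03 − 100 min = 13:23.
Event K ends at 13:23 + 40 min = 14:03.
So event B starts at 14:03.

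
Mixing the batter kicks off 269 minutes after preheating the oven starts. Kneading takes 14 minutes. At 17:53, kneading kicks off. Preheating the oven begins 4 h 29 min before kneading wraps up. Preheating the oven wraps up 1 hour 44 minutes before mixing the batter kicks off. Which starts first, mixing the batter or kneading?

Kneading ends at 17:53 + 14 min = 18:07.
Preheating the oven starts at 18:07 − 269 min = 13:38.
Mixing the batter starts at 13:38 + 269 min = 18:07.
Mixing the batter starts at 18:07 and kneading starts at 17:53, so kneading is first.

kneading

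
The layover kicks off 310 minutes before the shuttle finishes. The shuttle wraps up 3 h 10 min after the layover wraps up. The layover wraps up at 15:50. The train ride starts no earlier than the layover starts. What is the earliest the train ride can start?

13:50

The shuttle ends at 15:50 + 190 min = 19:00.
The layover starts at 19:00 − 310 min = 13:50.
The train ride is bounded by the layover, so the earliest it can start is 13:50.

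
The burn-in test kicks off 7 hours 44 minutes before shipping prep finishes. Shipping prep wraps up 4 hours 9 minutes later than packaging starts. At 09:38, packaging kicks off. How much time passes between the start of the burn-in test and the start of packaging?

3 h 35 min

Shipping prep ends at 09:38 + 249 min = 13:47.
The burn-in test starts at 13:47 − 464 min = 06:03.
From 06:03 to 09:38 is 3 h 35 min.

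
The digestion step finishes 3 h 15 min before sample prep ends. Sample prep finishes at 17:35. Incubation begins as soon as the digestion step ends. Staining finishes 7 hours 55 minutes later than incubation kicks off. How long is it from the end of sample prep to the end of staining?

4 h 40 min

The digestion step ends at 17:35 − 195 min = 14:20.
So incubation starts at 14:20.
Staining ends at 14:20 + 475 min = 22:15.
From 17:35 to 22:15 is 4 h 40 min.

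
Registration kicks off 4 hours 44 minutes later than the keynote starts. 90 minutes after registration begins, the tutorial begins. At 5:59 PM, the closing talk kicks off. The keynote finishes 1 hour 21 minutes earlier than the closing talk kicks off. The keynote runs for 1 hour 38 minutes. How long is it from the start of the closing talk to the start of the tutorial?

The keynote ends at 5:59 PM − 81 min = 4:38 PM.
The keynote starts at 4:38 PM − 98 min = 3:00 PM.
Registration starts at 3:00 PM + 284 min = 7:44 PM.
The tutorial starts at 7:44 PM + 90 min = 9:14 PM.
From 5:59 PM to 9:14 PM is 195 minutes.

195 minutes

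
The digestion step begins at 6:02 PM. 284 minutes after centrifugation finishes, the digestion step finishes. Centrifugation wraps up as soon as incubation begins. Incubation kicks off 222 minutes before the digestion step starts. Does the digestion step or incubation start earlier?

Incubation starts at 6:02 PM − 222 min = 2:20 PM.
The digestion step starts at 6:02 PM and incubation starts at 2:20 PM, so incubation is first.

incubation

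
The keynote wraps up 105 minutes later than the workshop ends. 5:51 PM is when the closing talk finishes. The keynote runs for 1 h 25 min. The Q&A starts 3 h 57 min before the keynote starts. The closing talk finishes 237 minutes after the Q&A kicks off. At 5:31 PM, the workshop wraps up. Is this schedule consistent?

The keynote ends at 5:31 PM + 105 min = 7:16 PM.
The keynote starts at 7:16 PM − 85 min = 5:51 PM.
The Q&A starts at 5:51 PM − 237 min = 1:54 PM.
The closing talk ends at 1:54 PM + 237 min = 5:51 PM.
That matches the stated 5:51 PM, so the schedule is consistent.

Yes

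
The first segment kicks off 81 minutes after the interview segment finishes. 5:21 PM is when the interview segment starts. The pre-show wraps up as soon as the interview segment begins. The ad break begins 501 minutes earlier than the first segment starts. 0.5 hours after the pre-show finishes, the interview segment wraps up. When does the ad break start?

10:51 AM

The pre-show ends at 5:21 PM.
The interview segment ends at 5:21 PM + 30 min = 5:51 PM.
The first segment starts at 5:51 PM + 81 min = 7:12 PM.
The ad break starts at 7:12 PM − 501 min = 10:51 AM.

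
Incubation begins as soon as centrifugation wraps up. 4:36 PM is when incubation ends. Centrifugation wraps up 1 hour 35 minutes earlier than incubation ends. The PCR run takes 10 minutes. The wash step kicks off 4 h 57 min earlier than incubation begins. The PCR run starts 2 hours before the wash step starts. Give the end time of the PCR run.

Centrifugation ends at 4:36 PM − 95 min = 3:01 PM.
So incubation starts at 3:01 PM.
The wash step starts at 3:01 PM − 297 min = 10:04 AM.
The PCR run starts at 10:04 AM − 120 min = 8:04 AM.
The PCR run ends at 8:04 AM + 10 min = 8:14 AM.

8:14 AM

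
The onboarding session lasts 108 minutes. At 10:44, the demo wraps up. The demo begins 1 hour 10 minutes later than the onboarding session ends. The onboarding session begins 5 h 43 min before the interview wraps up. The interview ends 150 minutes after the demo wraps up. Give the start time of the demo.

The interview ends at 10:44 + 150 min = 13:14.
The onboarding session starts at 13:14 − 343 min = 07:31.
The onboarding session ends at 07:31 + 108 min = 09:19.
The demo starts at 09:19 + 70 min = 10:29.

10:29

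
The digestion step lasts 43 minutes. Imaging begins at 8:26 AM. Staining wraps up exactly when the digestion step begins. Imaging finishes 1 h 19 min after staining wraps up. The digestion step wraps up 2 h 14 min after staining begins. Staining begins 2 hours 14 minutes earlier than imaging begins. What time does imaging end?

9:02 AM

Staining starts at 8:26 AM − 134 min = 6:12 AM.
The digestion step ends at 6:12 AM + 134 min = 8:26 AM.
The digestion step starts at 8:26 AM − 43 min = 7:43 AM.
So staining ends at 7:43 AM.
Imaging ends at 7:43 AM + 79 min = 9:02 AM.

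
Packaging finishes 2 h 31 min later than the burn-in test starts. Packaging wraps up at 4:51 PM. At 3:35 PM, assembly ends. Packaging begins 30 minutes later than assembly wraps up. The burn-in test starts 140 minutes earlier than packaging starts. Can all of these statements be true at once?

Packaging starts at 3:35 PM + 30 min = 4:05 PM.
The burn-in test starts at 4:05 PM − 140 min = 1:45 PM.
Packaging ends at 1:45 PM + 151 min = 4:16 PM.
But packaging is also said to end at 4:51 PM — a 35-minute conflict.

No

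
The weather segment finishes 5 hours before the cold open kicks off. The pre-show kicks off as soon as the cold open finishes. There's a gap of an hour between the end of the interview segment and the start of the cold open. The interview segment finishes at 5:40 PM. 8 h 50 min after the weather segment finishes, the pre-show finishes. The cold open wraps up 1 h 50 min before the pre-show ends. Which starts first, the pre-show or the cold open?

The cold open starts at 5:40 PM + 60 min = 6:40 PM.
The weather segment ends at 6:40 PM − 300 min = 1:40 PM.
The pre-show ends at 1:40 PM + 530 min = 10:30 PM.
The cold open ends at 10:30 PM − 110 min = 8:40 PM.
So the pre-show starts at 8:40 PM.
The pre-show starts at 8:40 PM and the cold open starts at 6:40 PM, so the cold open is first.

the cold open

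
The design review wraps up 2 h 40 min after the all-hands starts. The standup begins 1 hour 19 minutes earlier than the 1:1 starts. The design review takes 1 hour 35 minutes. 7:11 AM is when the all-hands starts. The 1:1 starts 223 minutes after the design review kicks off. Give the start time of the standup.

The design review ends at 7:11 AM + 160 min = 9:51 AM.
The design review starts at 9:51 AM − 95 min = 8:16 AM.
The 1:1 starts at 8:16 AM + 223 min = 11:59 AM.
The standup starts at 11:59 AM − 79 min = 10:40 AM.

10:40 AM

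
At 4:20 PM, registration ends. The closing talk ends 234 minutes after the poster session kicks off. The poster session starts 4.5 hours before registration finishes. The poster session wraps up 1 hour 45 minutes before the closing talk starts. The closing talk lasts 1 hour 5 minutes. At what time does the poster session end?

The poster session starts at 4:20 PM − 270 min = 11:50 AM.
The closing talk ends at 11:50 AM + 234 min = 3:44 PM.
The closing talk starts at 3:44 PM − 65 min = 2:39 PM.
The poster session ends at 2:39 PM − 105 min = 12:54 PM.

12:54 PM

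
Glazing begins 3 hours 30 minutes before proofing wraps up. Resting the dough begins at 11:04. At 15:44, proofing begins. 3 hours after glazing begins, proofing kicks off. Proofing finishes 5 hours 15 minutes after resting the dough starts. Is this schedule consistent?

No

Proofing ends at 11:04 + 315 min = 16:19.
Glazing starts at 16:19 − 210 min = 12:49.
Proofing starts at 12:49 + 180 min = 15:49.
But proofing is also said to start at 15:44 — a 5-minute conflict.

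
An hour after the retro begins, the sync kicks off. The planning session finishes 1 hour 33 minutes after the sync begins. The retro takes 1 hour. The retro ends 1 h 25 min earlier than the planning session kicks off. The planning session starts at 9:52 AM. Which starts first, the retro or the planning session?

the retro

The retro ends at 9:52 AM − 85 min = 8:27 AM.
The retro starts at 8:27 AM − 60 min = 7:27 AM.
The retro starts at 7:27 AM and the planning session starts at 9:52 AM, so the retro is first.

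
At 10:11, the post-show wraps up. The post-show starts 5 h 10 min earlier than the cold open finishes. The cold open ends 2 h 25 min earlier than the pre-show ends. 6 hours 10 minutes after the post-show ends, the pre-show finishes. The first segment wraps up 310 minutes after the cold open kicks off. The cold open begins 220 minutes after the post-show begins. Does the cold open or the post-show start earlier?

the post-show

The pre-show ends at 10:11 + 370 min = 16:21.
The cold open ends at 16:21 − 145 min = 13:56.
The post-show starts at 13:56 − 310 min = 08:46.
The cold open starts at 08:46 + 220 min = 12:26.
The cold open starts at 12:26 and the post-show starts at 08:46, so the post-show is first.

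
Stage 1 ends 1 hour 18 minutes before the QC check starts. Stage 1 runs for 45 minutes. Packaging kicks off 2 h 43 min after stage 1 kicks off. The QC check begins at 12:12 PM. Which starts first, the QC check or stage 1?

Stage 1 ends at 12:12 PM − 78 min = 10:54 AM.
Stage 1 starts at 10:54 AM − 45 min = 10:09 AM.
The QC check starts at 12:12 PM and stage 1 starts at 10:09 AM, so stage 1 is first.

stage 1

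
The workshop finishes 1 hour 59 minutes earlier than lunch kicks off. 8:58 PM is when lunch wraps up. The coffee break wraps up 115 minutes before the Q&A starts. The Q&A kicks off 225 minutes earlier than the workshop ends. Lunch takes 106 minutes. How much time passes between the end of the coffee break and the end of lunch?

Lunch starts at 8:58 PM − 106 min = 7:12 PM.
The workshop ends at 7:12 PM − 119 min = 5:13 PM.
The Q&A starts at 5:13 PM − 225 min = 1:28 PM.
The coffee break ends at 1:28 PM − 115 min = 11:33 AM.
From 11:33 AM to 8:58 PM is 9 hours 25 minutes.

9 hours 25 minutes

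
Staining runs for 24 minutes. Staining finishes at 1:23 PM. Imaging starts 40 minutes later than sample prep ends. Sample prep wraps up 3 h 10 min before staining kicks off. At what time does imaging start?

10:29 AM

Staining starts at 1:23 PM − 24 min = 12:59 PM.
Sample prep ends at 12:59 PM − 190 min = 9:49 AM.
Imaging starts at 9:49 AM + 40 min = 10:29 AM.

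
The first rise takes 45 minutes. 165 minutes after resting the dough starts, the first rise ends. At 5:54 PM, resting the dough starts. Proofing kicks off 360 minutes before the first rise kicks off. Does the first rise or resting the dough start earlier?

resting the dough

The first rise ends at 5:54 PM + 165 min = 8:39 PM.
The first rise starts at 8:39 PM − 45 min = 7:54 PM.
The first rise starts at 7:54 PM and resting the dough starts at 5:54 PM, so resting the dough is first.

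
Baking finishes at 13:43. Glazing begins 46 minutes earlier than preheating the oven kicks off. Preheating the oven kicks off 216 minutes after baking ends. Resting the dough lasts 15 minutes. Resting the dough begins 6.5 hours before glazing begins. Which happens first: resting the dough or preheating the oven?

resting the dough

Preheating the oven starts at 13:43 + 216 min = 17:19.
Glazing starts at 17:19 − 46 min = 16:33.
Resting the dough starts at 16:33 − 390 min = 10:03.
Resting the dough starts at 10:03 and preheating the oven starts at 17:19, so resting the dough is first.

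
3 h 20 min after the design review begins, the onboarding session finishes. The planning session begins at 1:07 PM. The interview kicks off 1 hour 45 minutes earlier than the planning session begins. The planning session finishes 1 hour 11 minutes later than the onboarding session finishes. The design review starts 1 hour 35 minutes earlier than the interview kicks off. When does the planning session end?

2:18 PM

The interview starts at 1:07 PM − 105 min = 11:22 AM.
The design review starts at 11:22 AM − 95 min = 9:47 AM.
The onboarding session ends at 9:47 AM + 200 min = 1:07 PM.
The planning session ends at 1:07 PM + 71 min = 2:18 PM.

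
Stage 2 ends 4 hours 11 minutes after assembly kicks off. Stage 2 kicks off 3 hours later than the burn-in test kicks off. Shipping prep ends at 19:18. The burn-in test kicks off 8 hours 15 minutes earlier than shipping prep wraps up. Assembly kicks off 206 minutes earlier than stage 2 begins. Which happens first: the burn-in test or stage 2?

the burn-in test

The burn-in test starts at 19:18 − 495 min = 11:03.
Stage 2 starts at 11:03 + 180 min = 14:03.
The burn-in test starts at 11:03 and stage 2 starts at 14:03, so the burn-in test is first.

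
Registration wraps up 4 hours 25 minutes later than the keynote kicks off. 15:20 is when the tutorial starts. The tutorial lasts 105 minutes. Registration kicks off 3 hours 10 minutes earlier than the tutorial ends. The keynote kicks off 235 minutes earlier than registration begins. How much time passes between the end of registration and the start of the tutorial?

The tutorial ends at 15:20 + 105 min = 17:05.
Registration starts at 17:05 − 190 min = 13:55.
The keynote starts at 13:55 − 235 min = 10:00.
Registration ends at 10:00 + 265 min = 14:25.
From 14:25 to 15:20 is 55 minutes.

55 minutes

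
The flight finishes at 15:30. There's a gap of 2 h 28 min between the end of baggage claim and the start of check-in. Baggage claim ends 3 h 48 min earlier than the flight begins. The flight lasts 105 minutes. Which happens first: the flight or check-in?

check-in

The flight starts at 15:30 − 105 min = 13:45.
Baggage claim ends at 13:45 − 228 min = 09:57.
Check-in starts at 09:57 + 148 min = 12:25.
The flight starts at 13:45 and check-in starts at 12:25, so check-in is first.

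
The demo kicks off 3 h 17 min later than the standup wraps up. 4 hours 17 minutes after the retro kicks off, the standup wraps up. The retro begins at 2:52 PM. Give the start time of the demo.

10:26 PM

The standup ends at 2:52 PM + 257 min = 7:09 PM.
The demo starts at 7:09 PM + 197 min = 10:26 PM.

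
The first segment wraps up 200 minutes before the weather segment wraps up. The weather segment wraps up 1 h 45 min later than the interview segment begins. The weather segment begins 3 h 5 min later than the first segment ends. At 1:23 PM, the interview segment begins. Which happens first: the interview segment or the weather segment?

the interview segment

The weather segment ends at 1:23 PM + 105 min = 3:08 PM.
The first segment ends at 3:08 PM − 200 min = 11:48 AM.
The weather segment starts at 11:48 AM + 185 min = 2:53 PM.
The interview segment starts at 1:23 PM and the weather segment starts at 2:53 PM, so the interview segment is first.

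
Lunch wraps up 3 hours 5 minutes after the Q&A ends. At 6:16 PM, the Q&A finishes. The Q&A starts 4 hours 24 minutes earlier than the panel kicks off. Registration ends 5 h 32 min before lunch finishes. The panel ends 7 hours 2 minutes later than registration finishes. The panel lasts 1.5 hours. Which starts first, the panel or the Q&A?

the Q&A

Lunch ends at 6:16 PM + 185 min = 9:21 PM.
Registration ends at 9:21 PM − 332 min = 3:49 PM.
The panel ends at 3:49 PM + 422 min = 10:51 PM.
The panel starts at 10:51 PM − 90 min = 9:21 PM.
The Q&A starts at 9:21 PM − 264 min = 4:57 PM.
The panel starts at 9:21 PM and the Q&A starts at 4:57 PM, so the Q&A is first.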